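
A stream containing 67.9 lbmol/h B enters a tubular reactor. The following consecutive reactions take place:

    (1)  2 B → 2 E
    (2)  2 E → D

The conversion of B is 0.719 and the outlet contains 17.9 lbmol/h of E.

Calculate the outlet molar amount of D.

Conversion of B: B consumed = 2ξ₁ = 0.719 × 67.9 → ξ₁ = 24.41 lbmol/h.
E balance: n_E = 0 + 2ξ₁ − 2ξ₂ = 17.9 → ξ₂ = (2·24.41 − 17.9)/2 = 15.46 lbmol/h.
Outlet amounts (n = n₀ + Σ ν·ξ):
  B: 67.9 − 2(24.41) = 19.08
  E: 0 + 2(24.41) − 2(15.46) = 17.9
  D: 0 + 1(15.46) = 15.46

15.5 lbmol/h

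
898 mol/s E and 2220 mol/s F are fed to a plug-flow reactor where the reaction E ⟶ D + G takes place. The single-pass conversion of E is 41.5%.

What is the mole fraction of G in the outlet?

0.107

E reacted = 0.415 × 898 = 372.7 mol/s; ν_E = −1, so ξ = 372.7/1 = 372.7 mol/s.
Outlet amounts (n = n₀ + ν ξ):
  E: 898 − 1(372.7) = 525.3
  D: 0 + 1(372.7) = 372.7
  G: 0 + 1(372.7) = 372.7
  F: 2220 (inert)
Total out = 3491 mol/s; y_G = 372.7 / 3491 = 0.1068.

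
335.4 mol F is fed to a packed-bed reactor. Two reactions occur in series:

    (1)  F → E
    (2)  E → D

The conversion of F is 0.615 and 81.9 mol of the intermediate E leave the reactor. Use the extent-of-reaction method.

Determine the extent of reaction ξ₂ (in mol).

ξ₂ = 124 mol

Conversion of F: F consumed = 1ξ₁ = 0.615 × 335.4 → ξ₁ = 206.3 mol.
E balance: n_E = 0 + 1ξ₁ − 1ξ₂ = 81.9 → ξ₂ = (1·206.3 − 81.9)/1 = 124.4 mol.
Outlet amounts (n = n₀ + Σ ν·ξ):
  F: 335.4 − 1(206.3) = 129.1
  E: 0 + 1(206.3) − 1(124.4) = 81.9
  D: 0 + 1(124.4) = 124.4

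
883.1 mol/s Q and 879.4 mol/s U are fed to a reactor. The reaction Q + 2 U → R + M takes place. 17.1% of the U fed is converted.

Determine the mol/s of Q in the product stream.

U reacted = 0.171 × 879.4 = 150.4 mol/s; ν_U = −2, so ξ = 150.4/2 = 75.19 mol/s.
Outlet amounts (n = n₀ + ν ξ):
  Q: 883.1 − 1(75.19) = 807.9
  U: 879.4 − 2(75.19) = 729
  R: 0 + 1(75.19) = 75.19
  M: 0 + 1(75.19) = 75.19

808 mol/s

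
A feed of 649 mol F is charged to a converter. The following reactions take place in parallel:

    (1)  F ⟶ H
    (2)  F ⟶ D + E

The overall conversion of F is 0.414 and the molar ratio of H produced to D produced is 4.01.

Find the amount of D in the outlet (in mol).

53.6 mol

Conversion of F: F consumed = 0.414 × 649 = 268.7 mol = 1ξ₁ + 1ξ₂.
Selectivity: 1ξ₁ / (1ξ₂) = 4.01 → ξ₁ = 4.01 ξ₂.
Substitute: (1·4.01 + 1) ξ₂ = 268.7 → ξ₂ = 53.63 mol, ξ₁ = 215.1 mol.
Outlet amounts (n = n₀ + Σ ν·ξ):
  F: 649 − 1(215.1) − 1(53.63) = 380.3
  H: 0 + 1(215.1) = 215.1
  D: 0 + 1(53.63) = 53.63
  E: 0 + 1(53.63) = 53.63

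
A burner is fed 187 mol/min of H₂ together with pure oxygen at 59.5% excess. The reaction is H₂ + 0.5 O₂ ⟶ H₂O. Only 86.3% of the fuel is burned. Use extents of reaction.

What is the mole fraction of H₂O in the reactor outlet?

0.632

Stoichiometric O₂ = 0.5 × 187 = 93.5 mol/min; O₂ fed = 93.5 × 1.595 = 149.1 mol/min.
Fuel reacted = 0.863 × 187 → ξ = 161.4 mol/min.
Outlet (n = n₀ + ν ξ):
  H₂: 187 − 1(161.4) = 25.62
  O₂: 149.1 − 0.5(161.4) = 68.44
  H₂O: 0 + 1(161.4) = 161.4
Total out = 255.4 mol/min; y_H₂O = 161.4 / 255.4 = 0.6318.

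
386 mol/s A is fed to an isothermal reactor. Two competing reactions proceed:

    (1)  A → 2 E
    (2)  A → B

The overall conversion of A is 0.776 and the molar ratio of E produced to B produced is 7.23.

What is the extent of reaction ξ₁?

ξ₁ = 235 mol/s

Conversion of A: A consumed = 0.776 × 386 = 299.5 mol/s = 1ξ₁ + 1ξ₂.
Selectivity: 2ξ₁ / (1ξ₂) = 7.23 → ξ₁ = 3.615 ξ₂.
Substitute: (1·3.615 + 1) ξ₂ = 299.5 → ξ₂ = 64.9 mol/s, ξ₁ = 234.6 mol/s.
Outlet amounts (n = n₀ + Σ ν·ξ):
  A: 386 − 1(234.6) − 1(64.9) = 86.46
  E: 0 + 2(234.6) = 469.3
  B: 0 + 1(64.9) = 64.9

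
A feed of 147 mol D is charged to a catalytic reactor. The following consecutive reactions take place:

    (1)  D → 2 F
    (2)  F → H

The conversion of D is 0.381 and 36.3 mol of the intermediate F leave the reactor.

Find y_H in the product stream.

0.373

Conversion of D: D consumed = 1ξ₁ = 0.381 × 147 → ξ₁ = 56.01 mol.
F balance: n_F = 0 + 2ξ₁ − 1ξ₂ = 36.3 → ξ₂ = (2·56.01 − 36.3)/1 = 75.71 mol.
Outlet amounts (n = n₀ + Σ ν·ξ):
  D: 147 − 1(56.01) = 90.99
  F: 0 + 2(56.01) − 1(75.71) = 36.3
  H: 0 + 1(75.71) = 75.71
Total out = 203 mol; y_H = 75.71 / 203 = 0.373.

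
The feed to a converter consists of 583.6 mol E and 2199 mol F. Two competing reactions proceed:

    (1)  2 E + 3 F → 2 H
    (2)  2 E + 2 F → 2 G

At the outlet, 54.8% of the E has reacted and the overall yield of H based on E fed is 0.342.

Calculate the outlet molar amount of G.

Yield of H: 2ξ₁ / 583.6 = 0.342 → ξ₁ = 99.8 mol.
Conversion of E: 2ξ₁ + 2ξ₂ = 0.548 × 583.6 = 319.8 → ξ₂ = 60.11 mol.
Outlet amounts (n = n₀ + Σ ν·ξ):
  E: 583.6 − 2(99.8) − 2(60.11) = 263.8
  F: 2199 − 3(99.8) − 2(60.11) = 1779
  H: 0 + 2(99.8) = 199.6
  G: 0 + 2(60.11) = 120.2

120 mol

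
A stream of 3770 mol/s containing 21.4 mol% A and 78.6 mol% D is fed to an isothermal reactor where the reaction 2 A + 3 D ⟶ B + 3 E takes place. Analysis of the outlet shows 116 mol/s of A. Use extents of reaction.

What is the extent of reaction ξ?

ξ = 345 mol/s

For A: n = n₀ − 2ξ → 116 = 806.8 − 2ξ, giving ξ = 345.4 mol/s.
Outlet amounts (n = n₀ + ν ξ):
  A: 806.8 − 2(345.4) = 116
  D: 2963 − 3(345.4) = 1927
  B: 0 + 1(345.4) = 345.4
  E: 0 + 3(345.4) = 1036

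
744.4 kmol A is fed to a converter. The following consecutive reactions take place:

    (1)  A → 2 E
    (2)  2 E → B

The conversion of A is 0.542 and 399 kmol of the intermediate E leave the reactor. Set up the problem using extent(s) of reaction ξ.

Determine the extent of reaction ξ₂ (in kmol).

ξ₂ = 204 kmol

Conversion of A: A consumed = 1ξ₁ = 0.542 × 744.4 → ξ₁ = 403.5 kmol.
E balance: n_E = 0 + 2ξ₁ − 2ξ₂ = 399 → ξ₂ = (2·403.5 − 399)/2 = 204 kmol.
Outlet amounts (n = n₀ + Σ ν·ξ):
  A: 744.4 − 1(403.5) = 340.9
  E: 0 + 2(403.5) − 2(204) = 399
  B: 0 + 1(204) = 204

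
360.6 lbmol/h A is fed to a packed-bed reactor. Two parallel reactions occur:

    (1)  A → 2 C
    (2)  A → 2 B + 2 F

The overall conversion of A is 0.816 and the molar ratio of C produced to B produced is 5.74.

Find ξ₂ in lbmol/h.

ξ₂ = 43.7 lbmol/h

Conversion of A: A consumed = 0.816 × 360.6 = 294.2 lbmol/h = 1ξ₁ + 1ξ₂.
Selectivity: 2ξ₁ / (2ξ₂) = 5.74 → ξ₁ = 5.74 ξ₂.
Substitute: (1·5.74 + 1) ξ₂ = 294.2 → ξ₂ = 43.66 lbmol/h, ξ₁ = 250.6 lbmol/h.
Outlet amounts (n = n₀ + Σ ν·ξ):
  A: 360.6 − 1(250.6) − 1(43.66) = 66.35
  C: 0 + 2(250.6) = 501.2
  B: 0 + 2(43.66) = 87.31
  F: 0 + 2(43.66) = 87.31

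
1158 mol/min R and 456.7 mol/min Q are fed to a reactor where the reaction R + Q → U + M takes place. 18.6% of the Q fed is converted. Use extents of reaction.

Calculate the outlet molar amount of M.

84.9 mol/min

Q reacted = 0.186 × 456.7 = 84.95 mol/min; ν_Q = −1, so ξ = 84.95/1 = 84.95 mol/min.
Outlet amounts (n = n₀ + ν ξ):
  R: 1158 − 1(84.95) = 1073
  Q: 456.7 − 1(84.95) = 371.8
  U: 0 + 1(84.95) = 84.95
  M: 0 + 1(84.95) = 84.95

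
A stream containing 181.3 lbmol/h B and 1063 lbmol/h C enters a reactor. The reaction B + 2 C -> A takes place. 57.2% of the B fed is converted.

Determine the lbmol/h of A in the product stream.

104 lbmol/h

B reacted = 0.572 × 181.3 = 103.7 lbmol/h; ν_B = −1, so ξ = 103.7/1 = 103.7 lbmol/h.
Outlet amounts (n = n₀ + ν ξ):
  B: 181.3 − 1(103.7) = 77.6
  C: 1063 − 2(103.7) = 855.6
  A: 0 + 1(103.7) = 103.7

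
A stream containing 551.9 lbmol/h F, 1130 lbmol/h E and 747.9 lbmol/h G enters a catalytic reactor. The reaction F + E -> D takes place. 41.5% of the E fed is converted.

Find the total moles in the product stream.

1960 lbmol/h

E reacted = 0.415 × 1130 = 468.9 lbmol/h; ν_E = −1, so ξ = 468.9/1 = 468.9 lbmol/h.
Outlet amounts (n = n₀ + ν ξ):
  F: 551.9 − 1(468.9) = 82.95
  E: 1130 − 1(468.9) = 661
  D: 0 + 1(468.9) = 468.9
  G: 747.9 (inert)
Total out = 82.95 + 661 + 468.9 + 747.9 = 1961 lbmol/h.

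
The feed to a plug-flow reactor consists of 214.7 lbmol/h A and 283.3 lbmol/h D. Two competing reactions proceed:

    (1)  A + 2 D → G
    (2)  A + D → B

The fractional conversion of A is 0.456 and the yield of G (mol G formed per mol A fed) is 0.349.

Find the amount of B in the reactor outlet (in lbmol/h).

23 lbmol/h

Yield of G: 1ξ₁ / 214.7 = 0.349 → ξ₁ = 74.93 lbmol/h.
Conversion of A: 1ξ₁ + 1ξ₂ = 0.456 × 214.7 = 97.9 → ξ₂ = 22.97 lbmol/h.
Outlet amounts (n = n₀ + Σ ν·ξ):
  A: 214.7 − 1(74.93) − 1(22.97) = 116.8
  D: 283.3 − 2(74.93) − 1(22.97) = 110.5
  G: 0 + 1(74.93) = 74.93
  B: 0 + 1(22.97) = 22.97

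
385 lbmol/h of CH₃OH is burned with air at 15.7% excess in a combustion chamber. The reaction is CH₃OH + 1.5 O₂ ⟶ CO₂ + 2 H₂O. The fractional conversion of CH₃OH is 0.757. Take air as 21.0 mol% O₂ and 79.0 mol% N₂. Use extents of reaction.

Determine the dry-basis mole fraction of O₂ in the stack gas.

0.0738

Stoichiometric O₂ = 1.5 × 385 = 577.5 lbmol/h; O₂ fed = 577.5 × 1.157 = 668.2 lbmol/h.
N₂ fed = 668.2 × 79/21 = 2514 lbmol/h.
Fuel reacted = 0.757 × 385 → ξ = 291.4 lbmol/h.
Outlet (n = n₀ + ν ξ):
  CH₃OH: 385 − 1(291.4) = 93.56
  O₂: 668.2 − 1.5(291.4) = 231
  N₂: 2514 (inert)
  CO₂: 0 + 1(291.4) = 291.4
  H₂O: 0 + 2(291.4) = 582.9
Dry total = 3130 lbmol/h; y_O₂ (dry) = 231 / 3130 = 0.07381.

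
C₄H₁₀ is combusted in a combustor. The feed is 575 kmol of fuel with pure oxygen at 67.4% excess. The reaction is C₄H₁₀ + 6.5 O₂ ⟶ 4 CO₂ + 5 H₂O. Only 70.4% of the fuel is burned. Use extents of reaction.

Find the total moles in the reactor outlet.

Stoichiometric O₂ = 6.5 × 575 = 3738 kmol; O₂ fed = 3738 × 1.674 = 6257 kmol.
Fuel reacted = 0.704 × 575 → ξ = 404.8 kmol.
Outlet (n = n₀ + ν ξ):
  C₄H₁₀: 575 − 1(404.8) = 170.2
  O₂: 6257 − 6.5(404.8) = 3625
  CO₂: 0 + 4(404.8) = 1619
  H₂O: 0 + 5(404.8) = 2024
Total out = 170.2 + 3625 + 1619 + 2024 = 7439 kmol.

7440 kmol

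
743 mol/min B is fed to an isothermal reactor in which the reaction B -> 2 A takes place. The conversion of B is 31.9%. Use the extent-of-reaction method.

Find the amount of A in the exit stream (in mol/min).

B reacted = 0.319 × 743 = 237 mol/min; ν_B = −1, so ξ = 237/1 = 237 mol/min.
Outlet amounts (n = n₀ + ν ξ):
  B: 743 − 1(237) = 506
  A: 0 + 2(237) = 474

474 mol/min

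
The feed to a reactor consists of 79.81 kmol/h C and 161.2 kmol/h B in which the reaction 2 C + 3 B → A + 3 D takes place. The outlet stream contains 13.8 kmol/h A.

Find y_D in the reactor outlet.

For A: n = n₀ + 1ξ → 13.8 = 0 + 1ξ, giving ξ = 13.8 kmol/h.
Outlet amounts (n = n₀ + ν ξ):
  C: 79.81 − 2(13.8) = 52.21
  B: 161.2 − 3(13.8) = 119.8
  A: 0 + 1(13.8) = 13.8
  D: 0 + 3(13.8) = 41.4
Total out = 227.2 kmol/h; y_D = 41.4 / 227.2 = 0.1822.

0.182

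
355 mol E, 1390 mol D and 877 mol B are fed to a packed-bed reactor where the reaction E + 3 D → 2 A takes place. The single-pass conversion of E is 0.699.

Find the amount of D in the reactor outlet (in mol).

646 mol

E reacted = 0.699 × 355 = 248.1 mol; ν_E = −1, so ξ = 248.1/1 = 248.1 mol.
Outlet amounts (n = n₀ + ν ξ):
  E: 355 − 1(248.1) = 106.9
  D: 1390 − 3(248.1) = 645.6
  A: 0 + 2(248.1) = 496.3
  B: 877 (inert)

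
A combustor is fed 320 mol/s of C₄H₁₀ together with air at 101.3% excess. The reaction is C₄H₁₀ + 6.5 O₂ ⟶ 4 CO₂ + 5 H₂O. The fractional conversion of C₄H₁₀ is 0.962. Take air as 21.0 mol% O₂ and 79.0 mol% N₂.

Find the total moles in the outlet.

20700 mol/s

Stoichiometric O₂ = 6.5 × 320 = 2080 mol/s; O₂ fed = 2080 × 2.013 = 4187 mol/s.
N₂ fed = 4187 × 79/21 = 15750 mol/s.
Fuel reacted = 0.962 × 320 → ξ = 307.8 mol/s.
Outlet (n = n₀ + ν ξ):
  C₄H₁₀: 320 − 1(307.8) = 12.16
  O₂: 4187 − 6.5(307.8) = 2186
  N₂: 15750 (inert)
  CO₂: 0 + 4(307.8) = 1231
  H₂O: 0 + 5(307.8) = 1539
Total out = 12.16 + 2186 + 15750 + 1231 + 1539 = 20720 mol/s.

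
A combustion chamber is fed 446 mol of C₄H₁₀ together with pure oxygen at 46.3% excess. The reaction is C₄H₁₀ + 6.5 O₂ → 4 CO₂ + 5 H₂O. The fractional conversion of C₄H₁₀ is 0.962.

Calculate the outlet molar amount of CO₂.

1720 mol

Stoichiometric O₂ = 6.5 × 446 = 2899 mol; O₂ fed = 2899 × 1.463 = 4241 mol.
Fuel reacted = 0.962 × 446 → ξ = 429.1 mol.
Outlet (n = n₀ + ν ξ):
  C₄H₁₀: 446 − 1(429.1) = 16.95
  O₂: 4241 − 6.5(429.1) = 1452
  CO₂: 0 + 4(429.1) = 1716
  H₂O: 0 + 5(429.1) = 2145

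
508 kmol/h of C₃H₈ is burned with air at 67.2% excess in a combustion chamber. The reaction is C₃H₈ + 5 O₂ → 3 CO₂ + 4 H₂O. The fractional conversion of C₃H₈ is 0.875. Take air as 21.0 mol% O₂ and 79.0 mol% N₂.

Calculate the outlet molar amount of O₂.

2020 kmol/h

Stoichiometric O₂ = 5 × 508 = 2540 kmol/h; O₂ fed = 2540 × 1.672 = 4247 kmol/h.
N₂ fed = 4247 × 79/21 = 15980 kmol/h.
Fuel reacted = 0.875 × 508 → ξ = 444.5 kmol/h.
Outlet (n = n₀ + ν ξ):
  C₃H₈: 508 − 1(444.5) = 63.5
  O₂: 4247 − 5(444.5) = 2024
  N₂: 15980 (inert)
  CO₂: 0 + 3(444.5) = 1334
  H₂O: 0 + 4(444.5) = 1778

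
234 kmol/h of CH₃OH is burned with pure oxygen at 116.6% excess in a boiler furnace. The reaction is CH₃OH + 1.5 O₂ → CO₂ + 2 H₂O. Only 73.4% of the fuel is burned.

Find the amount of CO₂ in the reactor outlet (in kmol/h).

172 kmol/h

Stoichiometric O₂ = 1.5 × 234 = 351 kmol/h; O₂ fed = 351 × 2.166 = 760.3 kmol/h.
Fuel reacted = 0.734 × 234 → ξ = 171.8 kmol/h.
Outlet (n = n₀ + ν ξ):
  CH₃OH: 234 − 1(171.8) = 62.24
  O₂: 760.3 − 1.5(171.8) = 502.6
  CO₂: 0 + 1(171.8) = 171.8
  H₂O: 0 + 2(171.8) = 343.5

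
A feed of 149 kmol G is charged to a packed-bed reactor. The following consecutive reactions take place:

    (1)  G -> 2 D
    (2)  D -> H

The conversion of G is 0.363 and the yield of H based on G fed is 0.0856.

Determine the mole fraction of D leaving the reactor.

Conversion of G: G consumed = 1ξ₁ = 0.363 × 149 → ξ₁ = 54.09 kmol.
Yield of H: 1ξ₂ / 149 = 0.0856 → ξ₂ = 12.75 kmol.
Outlet amounts (n = n₀ + Σ ν·ξ):
  G: 149 − 1(54.09) = 94.91
  D: 0 + 2(54.09) − 1(12.75) = 95.42
  H: 0 + 1(12.75) = 12.75
Total out = 203.1 kmol; y_D = 95.42 / 203.1 = 0.4698.

0.47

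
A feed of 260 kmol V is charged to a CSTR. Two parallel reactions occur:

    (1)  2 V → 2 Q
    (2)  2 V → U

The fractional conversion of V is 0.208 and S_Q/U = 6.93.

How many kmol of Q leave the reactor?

42 kmol

Conversion of V: V consumed = 0.208 × 260 = 54.08 kmol = 2ξ₁ + 2ξ₂.
Selectivity: 2ξ₁ / (1ξ₂) = 6.93 → ξ₁ = 3.465 ξ₂.
Substitute: (2·3.465 + 2) ξ₂ = 54.08 → ξ₂ = 6.056 kmol, ξ₁ = 20.98 kmol.
Outlet amounts (n = n₀ + Σ ν·ξ):
  V: 260 − 2(20.98) − 2(6.056) = 205.9
  Q: 0 + 2(20.98) = 41.97
  U: 0 + 1(6.056) = 6.056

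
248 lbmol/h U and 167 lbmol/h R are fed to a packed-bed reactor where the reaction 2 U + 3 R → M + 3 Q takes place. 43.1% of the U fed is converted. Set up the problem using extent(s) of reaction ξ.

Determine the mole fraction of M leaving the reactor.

0.148

U reacted = 0.431 × 248 = 106.9 lbmol/h; ν_U = −2, so ξ = 106.9/2 = 53.44 lbmol/h.
Outlet amounts (n = n₀ + ν ξ):
  U: 248 − 2(53.44) = 141.1
  R: 167 − 3(53.44) = 6.668
  M: 0 + 1(53.44) = 53.44
  Q: 0 + 3(53.44) = 160.3
Total out = 361.6 lbmol/h; y_M = 53.44 / 361.6 = 0.1478.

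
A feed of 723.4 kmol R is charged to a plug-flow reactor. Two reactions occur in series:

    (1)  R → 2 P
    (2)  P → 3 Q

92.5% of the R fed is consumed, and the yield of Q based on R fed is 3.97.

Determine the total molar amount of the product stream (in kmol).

Conversion of R: R consumed = 1ξ₁ = 0.925 × 723.4 → ξ₁ = 669.1 kmol.
Yield of Q: 3ξ₂ / 723.4 = 3.97 → ξ₂ = 957.3 kmol.
Outlet amounts (n = n₀ + Σ ν·ξ):
  R: 723.4 − 1(669.1) = 54.25
  P: 0 + 2(669.1) − 1(957.3) = 381
  Q: 0 + 3(957.3) = 2872
Total out = 54.25 + 381 + 2872 = 3307 kmol.

3310 kmol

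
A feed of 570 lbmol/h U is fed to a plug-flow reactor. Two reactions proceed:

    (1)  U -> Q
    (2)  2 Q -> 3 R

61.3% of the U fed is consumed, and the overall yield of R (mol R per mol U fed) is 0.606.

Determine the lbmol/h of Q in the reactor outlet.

119 lbmol/h

Conversion of U: U consumed = 1ξ₁ = 0.613 × 570 → ξ₁ = 349.4 lbmol/h.
Yield of R: 3ξ₂ / 570 = 0.606 → ξ₂ = 115.1 lbmol/h.
Outlet amounts (n = n₀ + Σ ν·ξ):
  U: 570 − 1(349.4) = 220.6
  Q: 0 + 1(349.4) − 2(115.1) = 119.1
  R: 0 + 3(115.1) = 345.4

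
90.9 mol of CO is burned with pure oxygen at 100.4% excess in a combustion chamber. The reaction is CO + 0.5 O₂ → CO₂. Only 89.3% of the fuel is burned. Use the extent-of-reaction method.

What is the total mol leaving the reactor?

Stoichiometric O₂ = 0.5 × 90.9 = 45.45 mol; O₂ fed = 45.45 × 2.004 = 91.08 mol.
Fuel reacted = 0.893 × 90.9 → ξ = 81.17 mol.
Outlet (n = n₀ + ν ξ):
  CO: 90.9 − 1(81.17) = 9.726
  O₂: 91.08 − 0.5(81.17) = 50.49
  CO₂: 0 + 1(81.17) = 81.17
Total out = 9.726 + 50.49 + 81.17 = 141.4 mol.

141 mol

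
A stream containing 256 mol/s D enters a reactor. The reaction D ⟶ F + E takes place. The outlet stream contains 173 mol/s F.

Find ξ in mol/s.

For F: n = n₀ + 1ξ → 173 = 0 + 1ξ, giving ξ = 173 mol/s.
Outlet amounts (n = n₀ + ν ξ):
  D: 256 − 1(173) = 83
  F: 0 + 1(173) = 173
  E: 0 + 1(173) = 173

ξ = 173 mol/s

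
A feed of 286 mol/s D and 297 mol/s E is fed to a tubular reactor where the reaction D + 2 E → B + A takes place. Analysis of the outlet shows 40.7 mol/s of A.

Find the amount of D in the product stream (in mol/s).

245 mol/s

For A: n = n₀ + 1ξ → 40.7 = 0 + 1ξ, giving ξ = 40.7 mol/s.
Outlet amounts (n = n₀ + ν ξ):
  D: 286 − 1(40.7) = 245.3
  E: 297 − 2(40.7) = 215.6
  B: 0 + 1(40.7) = 40.7
  A: 0 + 1(40.7) = 40.7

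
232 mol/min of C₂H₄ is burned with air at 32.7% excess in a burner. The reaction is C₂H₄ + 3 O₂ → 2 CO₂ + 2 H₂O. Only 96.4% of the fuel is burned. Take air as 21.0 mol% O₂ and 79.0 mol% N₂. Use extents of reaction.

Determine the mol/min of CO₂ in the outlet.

Stoichiometric O₂ = 3 × 232 = 696 mol/min; O₂ fed = 696 × 1.327 = 923.6 mol/min.
N₂ fed = 923.6 × 79/21 = 3474 mol/min.
Fuel reacted = 0.964 × 232 → ξ = 223.6 mol/min.
Outlet (n = n₀ + ν ξ):
  C₂H₄: 232 − 1(223.6) = 8.352
  O₂: 923.6 − 3(223.6) = 252.6
  N₂: 3474 (inert)
  CO₂: 0 + 2(223.6) = 447.3
  H₂O: 0 + 2(223.6) = 447.3

447 mol/min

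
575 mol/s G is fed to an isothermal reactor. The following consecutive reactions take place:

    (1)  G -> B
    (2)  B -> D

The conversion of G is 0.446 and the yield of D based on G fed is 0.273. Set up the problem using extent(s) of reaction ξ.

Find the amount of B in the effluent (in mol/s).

99.5 mol/s

Conversion of G: G consumed = 1ξ₁ = 0.446 × 575 → ξ₁ = 256.4 mol/s.
Yield of D: 1ξ₂ / 575 = 0.273 → ξ₂ = 157 mol/s.
Outlet amounts (n = n₀ + Σ ν·ξ):
  G: 575 − 1(256.4) = 318.6
  B: 0 + 1(256.4) − 1(157) = 99.47
  D: 0 + 1(157) = 157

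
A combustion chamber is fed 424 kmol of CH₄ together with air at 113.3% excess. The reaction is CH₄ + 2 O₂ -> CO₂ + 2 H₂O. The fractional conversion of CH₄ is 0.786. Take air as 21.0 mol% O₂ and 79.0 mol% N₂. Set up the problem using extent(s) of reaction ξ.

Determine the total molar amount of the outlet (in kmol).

9040 kmol

Stoichiometric O₂ = 2 × 424 = 848 kmol; O₂ fed = 848 × 2.133 = 1809 kmol.
N₂ fed = 1809 × 79/21 = 6804 kmol.
Fuel reacted = 0.786 × 424 → ξ = 333.3 kmol.
Outlet (n = n₀ + ν ξ):
  CH₄: 424 − 1(333.3) = 90.74
  O₂: 1809 − 2(333.3) = 1142
  N₂: 6804 (inert)
  CO₂: 0 + 1(333.3) = 333.3
  H₂O: 0 + 2(333.3) = 666.5
Total out = 90.74 + 1142 + 6804 + 333.3 + 666.5 = 9037 kmol.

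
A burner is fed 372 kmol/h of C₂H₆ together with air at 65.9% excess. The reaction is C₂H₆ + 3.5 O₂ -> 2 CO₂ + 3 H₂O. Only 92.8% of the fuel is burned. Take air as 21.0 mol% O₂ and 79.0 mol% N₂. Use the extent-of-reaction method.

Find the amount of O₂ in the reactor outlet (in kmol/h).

952 kmol/h

Stoichiometric O₂ = 3.5 × 372 = 1302 kmol/h; O₂ fed = 1302 × 1.659 = 2160 kmol/h.
N₂ fed = 2160 × 79/21 = 8126 kmol/h.
Fuel reacted = 0.928 × 372 → ξ = 345.2 kmol/h.
Outlet (n = n₀ + ν ξ):
  C₂H₆: 372 − 1(345.2) = 26.78
  O₂: 2160 − 3.5(345.2) = 951.8
  N₂: 8126 (inert)
  CO₂: 0 + 2(345.2) = 690.4
  H₂O: 0 + 3(345.2) = 1036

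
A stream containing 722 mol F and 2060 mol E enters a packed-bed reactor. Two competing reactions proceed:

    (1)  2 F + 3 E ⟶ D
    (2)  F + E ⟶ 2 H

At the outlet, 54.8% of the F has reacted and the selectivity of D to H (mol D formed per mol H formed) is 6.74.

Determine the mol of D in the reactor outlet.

191 mol

Conversion of F: F consumed = 0.548 × 722 = 395.7 mol = 2ξ₁ + 1ξ₂.
Selectivity: 1ξ₁ / (2ξ₂) = 6.74 → ξ₁ = 13.48 ξ₂.
Substitute: (2·13.48 + 1) ξ₂ = 395.7 → ξ₂ = 14.15 mol, ξ₁ = 190.8 mol.
Outlet amounts (n = n₀ + Σ ν·ξ):
  F: 722 − 2(190.8) − 1(14.15) = 326.3
  E: 2060 − 3(190.8) − 1(14.15) = 1474
  D: 0 + 1(190.8) = 190.8
  H: 0 + 2(14.15) = 28.3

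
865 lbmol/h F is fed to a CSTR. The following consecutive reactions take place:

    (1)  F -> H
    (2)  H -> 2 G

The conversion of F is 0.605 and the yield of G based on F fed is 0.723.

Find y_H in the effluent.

0.179

Conversion of F: F consumed = 1ξ₁ = 0.605 × 865 → ξ₁ = 523.3 lbmol/h.
Yield of G: 2ξ₂ / 865 = 0.723 → ξ₂ = 312.7 lbmol/h.
Outlet amounts (n = n₀ + Σ ν·ξ):
  F: 865 − 1(523.3) = 341.7
  H: 0 + 1(523.3) − 1(312.7) = 210.6
  G: 0 + 2(312.7) = 625.4
Total out = 1178 lbmol/h; y_H = 210.6 / 1178 = 0.1788.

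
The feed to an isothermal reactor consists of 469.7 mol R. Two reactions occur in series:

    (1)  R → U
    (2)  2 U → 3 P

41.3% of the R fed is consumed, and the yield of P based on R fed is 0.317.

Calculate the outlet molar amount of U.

Conversion of R: R consumed = 1ξ₁ = 0.413 × 469.7 → ξ₁ = 194 mol.
Yield of P: 3ξ₂ / 469.7 = 0.317 → ξ₂ = 49.63 mol.
Outlet amounts (n = n₀ + Σ ν·ξ):
  R: 469.7 − 1(194) = 275.7
  U: 0 + 1(194) − 2(49.63) = 94.72
  P: 0 + 3(49.63) = 148.9

94.7 mol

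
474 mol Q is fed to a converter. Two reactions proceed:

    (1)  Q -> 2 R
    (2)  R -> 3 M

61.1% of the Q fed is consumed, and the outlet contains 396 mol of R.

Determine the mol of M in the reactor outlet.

Conversion of Q: Q consumed = 1ξ₁ = 0.611 × 474 → ξ₁ = 289.6 mol.
R balance: n_R = 0 + 2ξ₁ − 1ξ₂ = 396 → ξ₂ = (2·289.6 − 396)/1 = 183.2 mol.
Outlet amounts (n = n₀ + Σ ν·ξ):
  Q: 474 − 1(289.6) = 184.4
  R: 0 + 2(289.6) − 1(183.2) = 396
  M: 0 + 3(183.2) = 549.7

550 mol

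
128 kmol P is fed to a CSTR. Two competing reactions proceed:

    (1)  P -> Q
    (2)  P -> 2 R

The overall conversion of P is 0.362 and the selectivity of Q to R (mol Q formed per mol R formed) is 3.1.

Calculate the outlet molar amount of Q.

Conversion of P: P consumed = 0.362 × 128 = 46.34 kmol = 1ξ₁ + 1ξ₂.
Selectivity: 1ξ₁ / (2ξ₂) = 3.1 → ξ₁ = 6.2 ξ₂.
Substitute: (1·6.2 + 1) ξ₂ = 46.34 → ξ₂ = 6.436 kmol, ξ₁ = 39.9 kmol.
Outlet amounts (n = n₀ + Σ ν·ξ):
  P: 128 − 1(39.9) − 1(6.436) = 81.66
  Q: 0 + 1(39.9) = 39.9
  R: 0 + 2(6.436) = 12.87

39.9 kmol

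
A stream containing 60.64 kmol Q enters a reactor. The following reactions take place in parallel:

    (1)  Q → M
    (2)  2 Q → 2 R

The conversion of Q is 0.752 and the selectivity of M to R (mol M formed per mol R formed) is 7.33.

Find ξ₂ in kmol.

ξ₂ = 2.74 kmol

Conversion of Q: Q consumed = 0.752 × 60.64 = 45.6 kmol = 1ξ₁ + 2ξ₂.
Selectivity: 1ξ₁ / (2ξ₂) = 7.33 → ξ₁ = 14.66 ξ₂.
Substitute: (1·14.66 + 2) ξ₂ = 45.6 → ξ₂ = 2.737 kmol, ξ₁ = 40.13 kmol.
Outlet amounts (n = n₀ + Σ ν·ξ):
  Q: 60.64 − 1(40.13) − 2(2.737) = 15.04
  M: 0 + 1(40.13) = 40.13
  R: 0 + 2(2.737) = 5.474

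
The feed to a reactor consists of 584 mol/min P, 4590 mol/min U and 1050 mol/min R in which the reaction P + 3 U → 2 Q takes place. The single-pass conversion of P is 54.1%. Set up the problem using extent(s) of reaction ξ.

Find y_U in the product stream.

P reacted = 0.541 × 584 = 315.9 mol/min; ν_P = −1, so ξ = 315.9/1 = 315.9 mol/min.
Outlet amounts (n = n₀ + ν ξ):
  P: 584 − 1(315.9) = 268.1
  U: 4590 − 3(315.9) = 3642
  Q: 0 + 2(315.9) = 631.9
  R: 1050 (inert)
Total out = 5592 mol/min; y_U = 3642 / 5592 = 0.6513.

0.651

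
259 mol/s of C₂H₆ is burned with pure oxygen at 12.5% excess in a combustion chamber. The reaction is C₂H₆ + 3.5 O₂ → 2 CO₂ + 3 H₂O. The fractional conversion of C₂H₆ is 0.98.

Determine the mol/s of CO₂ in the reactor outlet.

Stoichiometric O₂ = 3.5 × 259 = 906.5 mol/s; O₂ fed = 906.5 × 1.125 = 1020 mol/s.
Fuel reacted = 0.98 × 259 → ξ = 253.8 mol/s.
Outlet (n = n₀ + ν ξ):
  C₂H₆: 259 − 1(253.8) = 5.18
  O₂: 1020 − 3.5(253.8) = 131.4
  CO₂: 0 + 2(253.8) = 507.6
  H₂O: 0 + 3(253.8) = 761.5

508 mol/s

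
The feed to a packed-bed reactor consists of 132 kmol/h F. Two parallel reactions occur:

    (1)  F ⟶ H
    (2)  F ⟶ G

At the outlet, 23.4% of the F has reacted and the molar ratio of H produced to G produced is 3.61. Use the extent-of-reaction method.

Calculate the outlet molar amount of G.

6.7 kmol/h

Conversion of F: F consumed = 0.234 × 132 = 30.89 kmol/h = 1ξ₁ + 1ξ₂.
Selectivity: 1ξ₁ / (1ξ₂) = 3.61 → ξ₁ = 3.61 ξ₂.
Substitute: (1·3.61 + 1) ξ₂ = 30.89 → ξ₂ = 6.7 kmol/h, ξ₁ = 24.19 kmol/h.
Outlet amounts (n = n₀ + Σ ν·ξ):
  F: 132 − 1(24.19) − 1(6.7) = 101.1
  H: 0 + 1(24.19) = 24.19
  G: 0 + 1(6.7) = 6.7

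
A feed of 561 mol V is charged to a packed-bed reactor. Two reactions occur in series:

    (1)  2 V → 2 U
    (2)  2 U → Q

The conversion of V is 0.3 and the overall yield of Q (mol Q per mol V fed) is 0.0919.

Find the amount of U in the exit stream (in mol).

65.2 mol

Conversion of V: V consumed = 2ξ₁ = 0.3 × 561 → ξ₁ = 84.15 mol.
Yield of Q: 1ξ₂ / 561 = 0.0919 → ξ₂ = 51.56 mol.
Outlet amounts (n = n₀ + Σ ν·ξ):
  V: 561 − 2(84.15) = 392.7
  U: 0 + 2(84.15) − 2(51.56) = 65.19
  Q: 0 + 1(51.56) = 51.56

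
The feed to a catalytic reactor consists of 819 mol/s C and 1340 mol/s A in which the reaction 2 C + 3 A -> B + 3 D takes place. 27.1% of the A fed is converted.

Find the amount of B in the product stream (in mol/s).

121 mol/s

A reacted = 0.271 × 1340 = 363.1 mol/s; ν_A = −3, so ξ = 363.1/3 = 121 mol/s.
Outlet amounts (n = n₀ + ν ξ):
  C: 819 − 2(121) = 576.9
  A: 1340 − 3(121) = 976.9
  B: 0 + 1(121) = 121
  D: 0 + 3(121) = 363.1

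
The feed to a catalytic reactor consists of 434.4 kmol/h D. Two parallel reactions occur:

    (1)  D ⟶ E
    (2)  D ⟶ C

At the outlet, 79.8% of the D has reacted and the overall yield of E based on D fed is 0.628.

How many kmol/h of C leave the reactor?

Yield of E: 1ξ₁ / 434.4 = 0.628 → ξ₁ = 272.8 kmol/h.
Conversion of D: 1ξ₁ + 1ξ₂ = 0.798 × 434.4 = 346.7 → ξ₂ = 73.85 kmol/h.
Outlet amounts (n = n₀ + Σ ν·ξ):
  D: 434.4 − 1(272.8) − 1(73.85) = 87.75
  E: 0 + 1(272.8) = 272.8
  C: 0 + 1(73.85) = 73.85

73.8 kmol/h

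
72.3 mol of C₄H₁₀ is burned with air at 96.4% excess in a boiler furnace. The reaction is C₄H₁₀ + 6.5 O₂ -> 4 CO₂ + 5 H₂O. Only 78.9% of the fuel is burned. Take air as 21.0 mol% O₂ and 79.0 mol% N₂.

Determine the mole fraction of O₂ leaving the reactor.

Stoichiometric O₂ = 6.5 × 72.3 = 469.9 mol; O₂ fed = 469.9 × 1.964 = 923 mol.
N₂ fed = 923 × 79/21 = 3472 mol.
Fuel reacted = 0.789 × 72.3 → ξ = 57.04 mol.
Outlet (n = n₀ + ν ξ):
  C₄H₁₀: 72.3 − 1(57.04) = 15.26
  O₂: 923 − 6.5(57.04) = 552.2
  N₂: 3472 (inert)
  CO₂: 0 + 4(57.04) = 228.2
  H₂O: 0 + 5(57.04) = 285.2
Total out = 4553 mol; y_O₂ = 552.2 / 4553 = 0.1213.

0.121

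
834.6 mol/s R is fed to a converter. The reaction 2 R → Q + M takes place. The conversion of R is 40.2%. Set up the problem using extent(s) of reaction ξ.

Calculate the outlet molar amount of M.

R reacted = 0.402 × 834.6 = 335.5 mol/s; ν_R = −2, so ξ = 335.5/2 = 167.8 mol/s.
Outlet amounts (n = n₀ + ν ξ):
  R: 834.6 − 2(167.8) = 499.1
  Q: 0 + 1(167.8) = 167.8
  M: 0 + 1(167.8) = 167.8

168 mol/s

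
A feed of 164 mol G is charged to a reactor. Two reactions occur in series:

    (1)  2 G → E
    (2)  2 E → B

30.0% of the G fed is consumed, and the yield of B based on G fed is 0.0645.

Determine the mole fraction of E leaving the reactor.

Conversion of G: G consumed = 2ξ₁ = 0.3 × 164 → ξ₁ = 24.6 mol.
Yield of B: 1ξ₂ / 164 = 0.0645 → ξ₂ = 10.58 mol.
Outlet amounts (n = n₀ + Σ ν·ξ):
  G: 164 − 2(24.6) = 114.8
  E: 0 + 1(24.6) − 2(10.58) = 3.444
  B: 0 + 1(10.58) = 10.58
Total out = 128.8 mol; y_E = 3.444 / 128.8 = 0.02673.

0.0267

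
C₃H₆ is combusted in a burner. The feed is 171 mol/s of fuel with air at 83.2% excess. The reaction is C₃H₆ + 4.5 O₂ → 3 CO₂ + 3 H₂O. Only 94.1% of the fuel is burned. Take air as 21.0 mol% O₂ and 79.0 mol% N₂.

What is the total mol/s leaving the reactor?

Stoichiometric O₂ = 4.5 × 171 = 769.5 mol/s; O₂ fed = 769.5 × 1.832 = 1410 mol/s.
N₂ fed = 1410 × 79/21 = 5303 mol/s.
Fuel reacted = 0.941 × 171 → ξ = 160.9 mol/s.
Outlet (n = n₀ + ν ξ):
  C₃H₆: 171 − 1(160.9) = 10.09
  O₂: 1410 − 4.5(160.9) = 685.6
  N₂: 5303 (inert)
  CO₂: 0 + 3(160.9) = 482.7
  H₂O: 0 + 3(160.9) = 482.7
Total out = 10.09 + 685.6 + 5303 + 482.7 + 482.7 = 6964 mol/s.

6960 mol/s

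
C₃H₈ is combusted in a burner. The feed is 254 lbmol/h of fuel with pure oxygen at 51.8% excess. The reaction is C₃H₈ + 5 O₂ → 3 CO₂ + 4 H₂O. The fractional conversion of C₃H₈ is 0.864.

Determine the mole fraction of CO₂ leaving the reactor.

0.274

Stoichiometric O₂ = 5 × 254 = 1270 lbmol/h; O₂ fed = 1270 × 1.518 = 1928 lbmol/h.
Fuel reacted = 0.864 × 254 → ξ = 219.5 lbmol/h.
Outlet (n = n₀ + ν ξ):
  C₃H₈: 254 − 1(219.5) = 34.54
  O₂: 1928 − 5(219.5) = 830.6
  CO₂: 0 + 3(219.5) = 658.4
  H₂O: 0 + 4(219.5) = 877.8
Total out = 2401 lbmol/h; y_CO₂ = 658.4 / 2401 = 0.2742.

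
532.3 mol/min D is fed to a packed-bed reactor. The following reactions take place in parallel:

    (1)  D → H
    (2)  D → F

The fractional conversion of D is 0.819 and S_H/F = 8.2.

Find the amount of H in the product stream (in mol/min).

389 mol/min

Conversion of D: D consumed = 0.819 × 532.3 = 436 mol/min = 1ξ₁ + 1ξ₂.
Selectivity: 1ξ₁ / (1ξ₂) = 8.2 → ξ₁ = 8.2 ξ₂.
Substitute: (1·8.2 + 1) ξ₂ = 436 → ξ₂ = 47.39 mol/min, ξ₁ = 388.6 mol/min.
Outlet amounts (n = n₀ + Σ ν·ξ):
  D: 532.3 − 1(388.6) − 1(47.39) = 96.35
  H: 0 + 1(388.6) = 388.6
  F: 0 + 1(47.39) = 47.39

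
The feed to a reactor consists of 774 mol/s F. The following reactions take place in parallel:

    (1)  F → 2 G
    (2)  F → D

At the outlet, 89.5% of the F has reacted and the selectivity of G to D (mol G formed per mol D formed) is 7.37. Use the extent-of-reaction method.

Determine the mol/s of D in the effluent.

148 mol/s

Conversion of F: F consumed = 0.895 × 774 = 692.7 mol/s = 1ξ₁ + 1ξ₂.
Selectivity: 2ξ₁ / (1ξ₂) = 7.37 → ξ₁ = 3.685 ξ₂.
Substitute: (1·3.685 + 1) ξ₂ = 692.7 → ξ₂ = 147.9 mol/s, ξ₁ = 544.9 mol/s.
Outlet amounts (n = n₀ + Σ ν·ξ):
  F: 774 − 1(544.9) − 1(147.9) = 81.27
  G: 0 + 2(544.9) = 1090
  D: 0 + 1(147.9) = 147.9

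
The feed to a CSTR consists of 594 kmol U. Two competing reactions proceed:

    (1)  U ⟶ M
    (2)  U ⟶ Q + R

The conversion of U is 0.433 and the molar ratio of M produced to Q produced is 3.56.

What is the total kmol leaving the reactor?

Conversion of U: U consumed = 0.433 × 594 = 257.2 kmol = 1ξ₁ + 1ξ₂.
Selectivity: 1ξ₁ / (1ξ₂) = 3.56 → ξ₁ = 3.56 ξ₂.
Substitute: (1·3.56 + 1) ξ₂ = 257.2 → ξ₂ = 56.4 kmol, ξ₁ = 200.8 kmol.
Outlet amounts (n = n₀ + Σ ν·ξ):
  U: 594 − 1(200.8) − 1(56.4) = 336.8
  M: 0 + 1(200.8) = 200.8
  Q: 0 + 1(56.4) = 56.4
  R: 0 + 1(56.4) = 56.4
Total out = 336.8 + 200.8 + 56.4 + 56.4 = 650.4 kmol.

650 kmol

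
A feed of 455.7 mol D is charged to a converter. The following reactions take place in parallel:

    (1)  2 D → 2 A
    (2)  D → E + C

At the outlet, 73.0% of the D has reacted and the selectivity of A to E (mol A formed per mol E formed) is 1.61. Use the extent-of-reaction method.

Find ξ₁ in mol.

ξ₁ = 103 mol

Conversion of D: D consumed = 0.73 × 455.7 = 332.7 mol = 2ξ₁ + 1ξ₂.
Selectivity: 2ξ₁ / (1ξ₂) = 1.61 → ξ₁ = 0.805 ξ₂.
Substitute: (2·0.805 + 1) ξ₂ = 332.7 → ξ₂ = 127.5 mol, ξ₁ = 102.6 mol.
Outlet amounts (n = n₀ + Σ ν·ξ):
  D: 455.7 − 2(102.6) − 1(127.5) = 123
  A: 0 + 2(102.6) = 205.2
  E: 0 + 1(127.5) = 127.5
  C: 0 + 1(127.5) = 127.5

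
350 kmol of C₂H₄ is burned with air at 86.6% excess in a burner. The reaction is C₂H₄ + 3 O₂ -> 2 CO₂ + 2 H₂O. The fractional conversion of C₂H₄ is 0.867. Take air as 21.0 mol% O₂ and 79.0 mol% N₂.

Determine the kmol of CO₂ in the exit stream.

Stoichiometric O₂ = 3 × 350 = 1050 kmol; O₂ fed = 1050 × 1.866 = 1959 kmol.
N₂ fed = 1959 × 79/21 = 7371 kmol.
Fuel reacted = 0.867 × 350 → ξ = 303.4 kmol.
Outlet (n = n₀ + ν ξ):
  C₂H₄: 350 − 1(303.4) = 46.55
  O₂: 1959 − 3(303.4) = 1049
  N₂: 7371 (inert)
  CO₂: 0 + 2(303.4) = 606.9
  H₂O: 0 + 2(303.4) = 606.9

607 kmol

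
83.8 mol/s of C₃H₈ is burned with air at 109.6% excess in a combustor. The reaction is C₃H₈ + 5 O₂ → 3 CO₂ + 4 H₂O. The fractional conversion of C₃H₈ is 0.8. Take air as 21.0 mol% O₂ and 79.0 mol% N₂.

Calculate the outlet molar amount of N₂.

Stoichiometric O₂ = 5 × 83.8 = 419 mol/s; O₂ fed = 419 × 2.096 = 878.2 mol/s.
N₂ fed = 878.2 × 79/21 = 3304 mol/s.
Fuel reacted = 0.8 × 83.8 → ξ = 67.04 mol/s.
Outlet (n = n₀ + ν ξ):
  C₃H₈: 83.8 − 1(67.04) = 16.76
  O₂: 878.2 − 5(67.04) = 543
  N₂: 3304 (inert)
  CO₂: 0 + 3(67.04) = 201.1
  H₂O: 0 + 4(67.04) = 268.2

3300 mol/s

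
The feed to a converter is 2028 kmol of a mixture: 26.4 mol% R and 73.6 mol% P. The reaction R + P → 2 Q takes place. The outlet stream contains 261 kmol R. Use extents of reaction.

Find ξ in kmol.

For R: n = n₀ − 1ξ → 261 = 535.4 − 1ξ, giving ξ = 274.4 kmol.
Outlet amounts (n = n₀ + ν ξ):
  R: 535.4 − 1(274.4) = 261
  P: 1493 − 1(274.4) = 1218
  Q: 0 + 2(274.4) = 548.8

ξ = 274 kmol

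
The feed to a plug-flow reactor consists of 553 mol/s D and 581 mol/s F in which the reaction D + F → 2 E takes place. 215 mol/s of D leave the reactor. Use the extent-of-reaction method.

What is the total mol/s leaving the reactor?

1130 mol/s

For D: n = n₀ − 1ξ → 215 = 553 − 1ξ, giving ξ = 338 mol/s.
Outlet amounts (n = n₀ + ν ξ):
  D: 553 − 1(338) = 215
  F: 581 − 1(338) = 243
  E: 0 + 2(338) = 676
Total out = 215 + 243 + 676 = 1134 mol/s.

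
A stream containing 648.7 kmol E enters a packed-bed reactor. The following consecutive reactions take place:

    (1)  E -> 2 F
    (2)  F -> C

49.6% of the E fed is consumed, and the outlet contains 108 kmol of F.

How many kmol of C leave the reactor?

536 kmol

Conversion of E: E consumed = 1ξ₁ = 0.496 × 648.7 → ξ₁ = 321.8 kmol.
F balance: n_F = 0 + 2ξ₁ − 1ξ₂ = 108 → ξ₂ = (2·321.8 − 108)/1 = 535.5 kmol.
Outlet amounts (n = n₀ + Σ ν·ξ):
  E: 648.7 − 1(321.8) = 326.9
  F: 0 + 2(321.8) − 1(535.5) = 108
  C: 0 + 1(535.5) = 535.5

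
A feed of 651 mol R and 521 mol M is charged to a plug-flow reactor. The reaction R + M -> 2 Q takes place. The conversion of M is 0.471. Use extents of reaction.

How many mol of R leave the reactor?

M reacted = 0.471 × 521 = 245.4 mol; ν_M = −1, so ξ = 245.4/1 = 245.4 mol.
Outlet amounts (n = n₀ + ν ξ):
  R: 651 − 1(245.4) = 405.6
  M: 521 − 1(245.4) = 275.6
  Q: 0 + 2(245.4) = 490.8

406 mol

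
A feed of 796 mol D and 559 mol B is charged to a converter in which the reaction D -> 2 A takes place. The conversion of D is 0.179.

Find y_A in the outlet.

D reacted = 0.179 × 796 = 142.5 mol; ν_D = −1, so ξ = 142.5/1 = 142.5 mol.
Outlet amounts (n = n₀ + ν ξ):
  D: 796 − 1(142.5) = 653.5
  A: 0 + 2(142.5) = 285
  B: 559 (inert)
Total out = 1497 mol; y_A = 285 / 1497 = 0.1903.

0.19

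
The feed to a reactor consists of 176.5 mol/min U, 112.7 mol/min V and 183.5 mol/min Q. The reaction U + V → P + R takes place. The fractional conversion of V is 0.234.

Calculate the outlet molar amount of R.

26.4 mol/min

V reacted = 0.234 × 112.7 = 26.37 mol/min; ν_V = −1, so ξ = 26.37/1 = 26.37 mol/min.
Outlet amounts (n = n₀ + ν ξ):
  U: 176.5 − 1(26.37) = 150.1
  V: 112.7 − 1(26.37) = 86.33
  P: 0 + 1(26.37) = 26.37
  R: 0 + 1(26.37) = 26.37
  Q: 183.5 (inert)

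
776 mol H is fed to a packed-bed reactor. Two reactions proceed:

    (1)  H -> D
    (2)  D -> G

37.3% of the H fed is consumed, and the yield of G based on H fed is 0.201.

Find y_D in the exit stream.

0.172

Conversion of H: H consumed = 1ξ₁ = 0.373 × 776 → ξ₁ = 289.4 mol.
Yield of G: 1ξ₂ / 776 = 0.201 → ξ₂ = 156 mol.
Outlet amounts (n = n₀ + Σ ν·ξ):
  H: 776 − 1(289.4) = 486.6
  D: 0 + 1(289.4) − 1(156) = 133.5
  G: 0 + 1(156) = 156
Total out = 776 mol; y_D = 133.5 / 776 = 0.172.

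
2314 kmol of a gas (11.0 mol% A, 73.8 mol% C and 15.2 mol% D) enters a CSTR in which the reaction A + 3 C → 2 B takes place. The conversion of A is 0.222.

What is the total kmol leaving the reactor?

A reacted = 0.222 × 254.5 = 56.51 kmol; ν_A = −1, so ξ = 56.51/1 = 56.51 kmol.
Outlet amounts (n = n₀ + ν ξ):
  A: 254.5 − 1(56.51) = 198
  C: 1708 − 3(56.51) = 1538
  B: 0 + 2(56.51) = 113
  D: 351.7 (inert)
Total out = 198 + 1538 + 113 + 351.7 = 2201 kmol.

2200 kmol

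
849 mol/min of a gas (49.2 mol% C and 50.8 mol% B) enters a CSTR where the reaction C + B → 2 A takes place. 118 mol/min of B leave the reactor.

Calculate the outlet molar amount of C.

For B: n = n₀ − 1ξ → 118 = 431.3 − 1ξ, giving ξ = 313.3 mol/min.
Outlet amounts (n = n₀ + ν ξ):
  C: 417.7 − 1(313.3) = 104.4
  B: 431.3 − 1(313.3) = 118
  A: 0 + 2(313.3) = 626.6

104 mol/min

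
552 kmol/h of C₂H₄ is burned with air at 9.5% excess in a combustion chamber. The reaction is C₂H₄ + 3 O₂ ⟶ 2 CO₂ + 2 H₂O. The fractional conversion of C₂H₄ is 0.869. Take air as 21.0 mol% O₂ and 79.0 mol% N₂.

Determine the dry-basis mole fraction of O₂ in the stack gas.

Stoichiometric O₂ = 3 × 552 = 1656 kmol/h; O₂ fed = 1656 × 1.095 = 1813 kmol/h.
N₂ fed = 1813 × 79/21 = 6822 kmol/h.
Fuel reacted = 0.869 × 552 → ξ = 479.7 kmol/h.
Outlet (n = n₀ + ν ξ):
  C₂H₄: 552 − 1(479.7) = 72.31
  O₂: 1813 − 3(479.7) = 374.3
  N₂: 6822 (inert)
  CO₂: 0 + 2(479.7) = 959.4
  H₂O: 0 + 2(479.7) = 959.4
Dry total = 8227 kmol/h; y_O₂ (dry) = 374.3 / 8227 = 0.04549.

0.0455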